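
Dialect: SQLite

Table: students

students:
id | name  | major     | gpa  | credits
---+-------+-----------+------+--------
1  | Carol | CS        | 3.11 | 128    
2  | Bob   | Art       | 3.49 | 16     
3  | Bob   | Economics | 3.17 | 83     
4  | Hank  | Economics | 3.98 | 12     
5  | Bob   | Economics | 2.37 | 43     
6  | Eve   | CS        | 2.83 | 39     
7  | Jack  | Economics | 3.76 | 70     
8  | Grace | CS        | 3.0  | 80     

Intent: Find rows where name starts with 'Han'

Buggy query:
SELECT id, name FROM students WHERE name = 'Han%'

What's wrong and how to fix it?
Bug: '=' compares the literal string including the % character; pattern matching needs LIKE

Fix: Replace '=' with LIKE so 'Han%' is treated as a pattern

Corrected query:
SELECT id, name FROM students WHERE name LIKE 'Han%'

Result:
id | name
---+-----
4  | Hank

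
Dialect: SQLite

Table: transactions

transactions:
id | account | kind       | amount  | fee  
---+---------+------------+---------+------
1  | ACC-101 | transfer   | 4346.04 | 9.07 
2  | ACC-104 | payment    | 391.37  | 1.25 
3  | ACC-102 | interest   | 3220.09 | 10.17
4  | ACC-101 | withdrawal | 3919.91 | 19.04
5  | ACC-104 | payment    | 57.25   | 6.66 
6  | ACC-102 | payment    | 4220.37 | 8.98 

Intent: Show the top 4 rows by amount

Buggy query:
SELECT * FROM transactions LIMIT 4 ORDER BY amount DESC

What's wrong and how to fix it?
Bug: ORDER BY cannot follow LIMIT; LIMIT is the final clause

Fix: Swap the clauses: ORDER BY first, then LIMIT

Corrected query:
SELECT * FROM transactions ORDER BY amount DESC LIMIT 4

Result:
id | account | kind       | amount  | fee  
---+---------+------------+---------+------
1  | ACC-101 | transfer   | 4346.04 | 9.07 
6  | ACC-102 | payment    | 4220.37 | 8.98 
4  | ACC-101 | withdrawal | 3919.91 | 19.04
3  | ACC-102 | interest   | 3220.09 | 10.17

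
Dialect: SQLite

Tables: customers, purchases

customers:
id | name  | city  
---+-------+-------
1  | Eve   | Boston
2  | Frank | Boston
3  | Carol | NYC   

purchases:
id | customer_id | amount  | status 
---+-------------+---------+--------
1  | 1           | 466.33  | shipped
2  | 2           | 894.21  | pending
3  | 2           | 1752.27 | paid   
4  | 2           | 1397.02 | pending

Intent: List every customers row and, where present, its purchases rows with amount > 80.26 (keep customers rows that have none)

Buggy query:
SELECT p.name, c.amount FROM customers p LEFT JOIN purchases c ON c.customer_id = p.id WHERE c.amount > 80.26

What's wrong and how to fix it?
Bug: A WHERE condition on the right-hand table after LEFT JOIN drops unmatched parents

Fix: Move the right-table condition into the ON clause so unmatched parents are kept

Corrected query:
SELECT p.name, c.amount FROM customers p LEFT JOIN purchases c ON c.customer_id = p.id AND c.amount > 80.26

Result:
name  | amount 
------+--------
Eve   | 466.33 
Frank | 894.21 
Frank | 1397.02
Frank | 1752.27
Carol | NULL   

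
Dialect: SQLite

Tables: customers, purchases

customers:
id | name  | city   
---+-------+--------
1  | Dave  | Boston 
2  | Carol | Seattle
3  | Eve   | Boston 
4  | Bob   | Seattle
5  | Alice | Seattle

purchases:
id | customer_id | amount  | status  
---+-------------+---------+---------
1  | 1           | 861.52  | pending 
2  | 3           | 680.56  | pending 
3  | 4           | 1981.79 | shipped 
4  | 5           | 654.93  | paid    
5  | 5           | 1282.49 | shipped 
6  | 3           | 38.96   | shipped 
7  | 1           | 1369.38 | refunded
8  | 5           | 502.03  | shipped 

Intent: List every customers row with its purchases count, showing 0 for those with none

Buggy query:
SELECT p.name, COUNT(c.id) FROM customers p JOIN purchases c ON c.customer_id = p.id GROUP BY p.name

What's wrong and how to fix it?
Bug: INNER JOIN drops customers rows that have no matching purchases rows

Fix: Switch to LEFT JOIN to retain unmatched parent rows

Corrected query:
SELECT p.name, COUNT(c.id) FROM customers p LEFT JOIN purchases c ON c.customer_id = p.id GROUP BY p.name

Result:
name  | COUNT(c.id)
------+------------
Alice | 3          
Bob   | 1          
Carol | 0          
Dave  | 2          
Eve   | 2          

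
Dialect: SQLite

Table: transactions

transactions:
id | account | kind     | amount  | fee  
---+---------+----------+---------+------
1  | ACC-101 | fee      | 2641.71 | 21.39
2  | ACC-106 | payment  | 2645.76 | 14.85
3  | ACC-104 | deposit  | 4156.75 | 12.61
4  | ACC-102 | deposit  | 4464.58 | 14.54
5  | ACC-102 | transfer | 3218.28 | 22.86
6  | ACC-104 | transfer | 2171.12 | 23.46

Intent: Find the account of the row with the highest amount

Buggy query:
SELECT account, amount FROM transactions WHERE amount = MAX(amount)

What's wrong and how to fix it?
Bug: MAX(amount) is an aggregate and cannot be used directly in WHERE

Fix: Use a subquery: WHERE amount = (SELECT MAX(amount) FROM transactions)

Corrected query:
SELECT account, amount FROM transactions WHERE amount = (SELECT MAX(amount) FROM transactions)

Result:
account | amount 
--------+--------
ACC-102 | 4464.58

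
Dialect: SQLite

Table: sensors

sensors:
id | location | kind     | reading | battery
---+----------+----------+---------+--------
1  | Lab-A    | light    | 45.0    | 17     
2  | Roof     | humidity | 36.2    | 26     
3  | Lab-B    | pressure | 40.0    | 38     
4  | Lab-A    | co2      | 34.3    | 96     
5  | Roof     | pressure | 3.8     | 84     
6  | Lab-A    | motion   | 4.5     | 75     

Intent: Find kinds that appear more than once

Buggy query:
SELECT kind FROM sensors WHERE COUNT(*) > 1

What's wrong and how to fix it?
Bug: WHERE can't reference COUNT(*); aggregates are computed after WHERE

Fix: GROUP BY kind, then filter groups with HAVING COUNT(*) > 1

Corrected query:
SELECT kind FROM sensors GROUP BY kind HAVING COUNT(*) > 1

Result:
kind    
--------
pressure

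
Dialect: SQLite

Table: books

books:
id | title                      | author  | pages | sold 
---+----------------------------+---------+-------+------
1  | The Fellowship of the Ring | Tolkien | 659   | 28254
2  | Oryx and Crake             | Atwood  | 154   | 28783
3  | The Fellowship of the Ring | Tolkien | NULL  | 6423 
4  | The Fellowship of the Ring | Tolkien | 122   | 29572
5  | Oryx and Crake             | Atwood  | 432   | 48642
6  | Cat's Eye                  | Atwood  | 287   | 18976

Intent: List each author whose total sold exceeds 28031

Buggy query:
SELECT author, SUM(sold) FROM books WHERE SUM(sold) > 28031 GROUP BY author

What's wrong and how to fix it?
Bug: SUM(sold) is an aggregate, but WHERE filters rows before aggregation

Fix: Use HAVING (which filters groups after aggregation) instead of WHERE

Corrected query:
SELECT author, SUM(sold) FROM books GROUP BY author HAVING SUM(sold) > 28031

Result:
author  | SUM(sold)
--------+----------
Atwood  | 96401    
Tolkien | 64249    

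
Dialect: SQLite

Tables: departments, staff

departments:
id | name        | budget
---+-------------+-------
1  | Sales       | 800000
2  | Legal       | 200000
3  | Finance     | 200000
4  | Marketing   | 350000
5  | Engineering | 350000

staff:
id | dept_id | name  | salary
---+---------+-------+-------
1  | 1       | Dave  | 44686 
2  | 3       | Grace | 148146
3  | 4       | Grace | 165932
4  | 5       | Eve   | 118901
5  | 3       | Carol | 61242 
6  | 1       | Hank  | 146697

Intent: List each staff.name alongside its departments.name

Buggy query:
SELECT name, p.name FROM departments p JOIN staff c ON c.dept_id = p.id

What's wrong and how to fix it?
Bug: 'name' exists in both joined tables, so the database can't tell which one is meant

Fix: Prefix ambiguous columns with the table alias

Corrected query:
SELECT c.name, p.name FROM departments p JOIN staff c ON c.dept_id = p.id

Result:
name  | name       
------+------------
Dave  | Sales      
Grace | Finance    
Grace | Marketing  
Eve   | Engineering
Carol | Finance    
Hank  | Sales      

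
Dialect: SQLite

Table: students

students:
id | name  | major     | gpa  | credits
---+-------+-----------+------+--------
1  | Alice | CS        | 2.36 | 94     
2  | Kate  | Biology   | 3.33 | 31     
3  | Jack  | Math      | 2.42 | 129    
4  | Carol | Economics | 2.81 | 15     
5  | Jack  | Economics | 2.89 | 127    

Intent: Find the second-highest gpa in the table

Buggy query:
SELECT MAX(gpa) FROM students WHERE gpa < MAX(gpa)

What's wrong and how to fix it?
Bug: The inner MAX is an aggregate inside WHERE, which is not allowed

Fix: Put the inner MAX in a scalar subquery

Corrected query:
SELECT MAX(gpa) FROM students WHERE gpa < (SELECT MAX(gpa) FROM students)

Result:
MAX(gpa)
--------
2.89    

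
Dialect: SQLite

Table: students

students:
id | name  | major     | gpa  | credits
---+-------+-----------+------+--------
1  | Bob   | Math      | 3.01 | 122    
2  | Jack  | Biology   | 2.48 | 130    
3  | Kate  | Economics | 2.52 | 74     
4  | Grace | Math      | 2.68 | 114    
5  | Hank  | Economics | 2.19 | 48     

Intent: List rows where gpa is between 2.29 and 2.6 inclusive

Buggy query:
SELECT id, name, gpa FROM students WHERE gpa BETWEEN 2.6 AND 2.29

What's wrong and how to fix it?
Bug: The bounds are reversed; BETWEEN a AND b requires a <= b to match anything

Fix: Swap the bounds so the smaller value comes first

Corrected query:
SELECT id, name, gpa FROM students WHERE gpa BETWEEN 2.29 AND 2.6

Result:
id | name | gpa 
---+------+-----
2  | Jack | 2.48
3  | Kate | 2.52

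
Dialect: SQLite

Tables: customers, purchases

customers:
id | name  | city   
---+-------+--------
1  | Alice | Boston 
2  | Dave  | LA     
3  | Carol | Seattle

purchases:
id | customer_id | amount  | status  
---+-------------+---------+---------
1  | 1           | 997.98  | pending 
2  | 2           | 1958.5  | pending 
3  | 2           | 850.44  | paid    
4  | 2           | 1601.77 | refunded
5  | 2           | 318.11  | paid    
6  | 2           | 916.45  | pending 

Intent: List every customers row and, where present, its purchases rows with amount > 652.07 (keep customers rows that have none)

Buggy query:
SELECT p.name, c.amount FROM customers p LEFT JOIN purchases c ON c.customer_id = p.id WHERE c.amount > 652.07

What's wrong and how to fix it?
Bug: A WHERE condition on the right-hand table after LEFT JOIN drops unmatched parents

Fix: Move the right-table condition into the ON clause so unmatched parents are kept

Corrected query:
SELECT p.name, c.amount FROM customers p LEFT JOIN purchases c ON c.customer_id = p.id AND c.amount > 652.07

Result:
name  | amount 
------+--------
Alice | 997.98 
Dave  | 850.44 
Dave  | 916.45 
Dave  | 1601.77
Dave  | 1958.5 
Carol | NULL   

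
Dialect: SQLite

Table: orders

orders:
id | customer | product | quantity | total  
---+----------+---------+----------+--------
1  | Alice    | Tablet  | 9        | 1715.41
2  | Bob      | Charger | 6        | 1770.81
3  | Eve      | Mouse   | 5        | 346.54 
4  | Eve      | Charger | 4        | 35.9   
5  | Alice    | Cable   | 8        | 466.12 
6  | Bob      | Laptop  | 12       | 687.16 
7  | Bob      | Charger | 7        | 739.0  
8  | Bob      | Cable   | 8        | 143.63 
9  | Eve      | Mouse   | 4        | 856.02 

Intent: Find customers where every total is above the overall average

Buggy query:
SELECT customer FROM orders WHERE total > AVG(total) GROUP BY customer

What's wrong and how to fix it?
Bug: WHERE evaluates per row before aggregation, so AVG() is unavailable

Fix: Use a subquery for AVG and a HAVING MIN(...) filter so the condition holds for every row in the group

Corrected query:
SELECT customer FROM orders GROUP BY customer HAVING MIN(total) > (SELECT AVG(total) FROM orders)

Result:
(no rows)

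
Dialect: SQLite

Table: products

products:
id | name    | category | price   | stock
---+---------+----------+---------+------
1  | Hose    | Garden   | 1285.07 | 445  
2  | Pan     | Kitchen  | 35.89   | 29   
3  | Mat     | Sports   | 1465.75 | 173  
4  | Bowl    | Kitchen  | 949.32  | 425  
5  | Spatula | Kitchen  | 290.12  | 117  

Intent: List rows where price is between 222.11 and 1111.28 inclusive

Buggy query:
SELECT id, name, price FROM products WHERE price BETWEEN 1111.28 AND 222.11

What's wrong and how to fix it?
Bug: BETWEEN expects the lower bound first; with 1111.28 AND 222.11 the range is empty

Fix: Write BETWEEN 222.11 AND 1111.28

Corrected query:
SELECT id, name, price FROM products WHERE price BETWEEN 222.11 AND 1111.28

Result:
id | name    | price 
---+---------+-------
4  | Bowl    | 949.32
5  | Spatula | 290.12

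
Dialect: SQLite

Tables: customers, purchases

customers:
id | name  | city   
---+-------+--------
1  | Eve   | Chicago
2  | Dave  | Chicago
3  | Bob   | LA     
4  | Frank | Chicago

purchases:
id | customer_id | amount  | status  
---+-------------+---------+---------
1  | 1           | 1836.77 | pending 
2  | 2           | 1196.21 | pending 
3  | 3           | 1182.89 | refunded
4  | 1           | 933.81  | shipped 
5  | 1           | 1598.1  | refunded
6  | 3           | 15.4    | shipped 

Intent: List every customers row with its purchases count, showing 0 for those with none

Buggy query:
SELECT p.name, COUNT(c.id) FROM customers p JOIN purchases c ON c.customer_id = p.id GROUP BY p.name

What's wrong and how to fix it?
Bug: An inner join excludes parents with zero children

Fix: Use LEFT JOIN so parents without children still appear (COUNT(c.id) gives 0)

Corrected query:
SELECT p.name, COUNT(c.id) FROM customers p LEFT JOIN purchases c ON c.customer_id = p.id GROUP BY p.name

Result:
name  | COUNT(c.id)
------+------------
Bob   | 2          
Dave  | 1          
Eve   | 3          
Frank | 0          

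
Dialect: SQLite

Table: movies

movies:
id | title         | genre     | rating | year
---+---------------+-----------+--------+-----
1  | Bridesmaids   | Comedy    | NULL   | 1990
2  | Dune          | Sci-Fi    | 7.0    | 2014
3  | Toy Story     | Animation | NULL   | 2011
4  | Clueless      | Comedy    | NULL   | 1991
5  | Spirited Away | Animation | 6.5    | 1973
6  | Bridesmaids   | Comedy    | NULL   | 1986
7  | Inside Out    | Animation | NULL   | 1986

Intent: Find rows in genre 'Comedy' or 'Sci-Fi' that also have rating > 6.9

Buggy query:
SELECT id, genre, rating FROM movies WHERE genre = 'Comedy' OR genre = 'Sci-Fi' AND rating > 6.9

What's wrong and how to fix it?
Bug: AND binds tighter than OR, so this parses as genre = 'Comedy' OR (genre = 'Sci-Fi' AND rating > 6.9)

Fix: Group the OR with parentheses (or use IN), then AND the threshold

Corrected query:
SELECT id, genre, rating FROM movies WHERE (genre = 'Comedy' OR genre = 'Sci-Fi') AND rating > 6.9

Result:
id | genre  | rating
---+--------+-------
2  | Sci-Fi | 7     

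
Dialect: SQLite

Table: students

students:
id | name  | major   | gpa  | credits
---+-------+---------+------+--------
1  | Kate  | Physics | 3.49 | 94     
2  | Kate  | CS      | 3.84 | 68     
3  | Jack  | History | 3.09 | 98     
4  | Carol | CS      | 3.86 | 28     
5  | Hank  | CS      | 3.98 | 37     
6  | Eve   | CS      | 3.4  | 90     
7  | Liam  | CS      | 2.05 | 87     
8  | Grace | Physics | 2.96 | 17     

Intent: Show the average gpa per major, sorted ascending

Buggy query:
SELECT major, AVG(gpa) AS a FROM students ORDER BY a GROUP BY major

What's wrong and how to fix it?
Bug: GROUP BY must precede ORDER BY

Fix: Move ORDER BY to the end, after GROUP BY

Corrected query:
SELECT major, AVG(gpa) AS a FROM students GROUP BY major ORDER BY a

Result:
major   | a    
--------+------
History | 3.09 
Physics | 3.225
CS      | 3.426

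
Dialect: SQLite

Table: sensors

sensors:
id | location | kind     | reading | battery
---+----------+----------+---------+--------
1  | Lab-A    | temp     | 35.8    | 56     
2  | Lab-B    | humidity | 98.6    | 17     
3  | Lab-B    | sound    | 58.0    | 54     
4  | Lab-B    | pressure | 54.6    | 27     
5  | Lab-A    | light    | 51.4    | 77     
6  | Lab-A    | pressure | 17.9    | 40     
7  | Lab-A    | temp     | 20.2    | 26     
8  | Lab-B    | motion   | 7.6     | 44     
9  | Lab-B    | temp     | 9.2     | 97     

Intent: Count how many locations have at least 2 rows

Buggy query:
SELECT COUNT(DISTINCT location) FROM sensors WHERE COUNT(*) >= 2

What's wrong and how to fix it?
Bug: COUNT(*) cannot appear in WHERE; the per-group count doesn't exist yet

Fix: Use a subquery that GROUPs and filters with HAVING, then count its rows

Corrected query:
SELECT COUNT(*) FROM (SELECT location FROM sensors GROUP BY location HAVING COUNT(*) >= 2)

Result:
COUNT(*)
--------
2       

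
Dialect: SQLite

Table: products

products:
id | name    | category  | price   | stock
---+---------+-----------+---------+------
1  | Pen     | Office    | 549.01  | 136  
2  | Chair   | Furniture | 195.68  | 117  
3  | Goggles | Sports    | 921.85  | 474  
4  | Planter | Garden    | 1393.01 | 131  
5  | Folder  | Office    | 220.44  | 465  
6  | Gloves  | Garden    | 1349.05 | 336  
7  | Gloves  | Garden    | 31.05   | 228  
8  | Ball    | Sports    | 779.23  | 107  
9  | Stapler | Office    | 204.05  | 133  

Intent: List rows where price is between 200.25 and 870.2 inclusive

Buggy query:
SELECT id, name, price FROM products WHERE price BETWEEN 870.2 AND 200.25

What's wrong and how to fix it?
Bug: The bounds are reversed; BETWEEN a AND b requires a <= b to match anything

Fix: Write BETWEEN 200.25 AND 870.2

Corrected query:
SELECT id, name, price FROM products WHERE price BETWEEN 200.25 AND 870.2

Result:
id | name    | price 
---+---------+-------
1  | Pen     | 549.01
5  | Folder  | 220.44
8  | Ball    | 779.23
9  | Stapler | 204.05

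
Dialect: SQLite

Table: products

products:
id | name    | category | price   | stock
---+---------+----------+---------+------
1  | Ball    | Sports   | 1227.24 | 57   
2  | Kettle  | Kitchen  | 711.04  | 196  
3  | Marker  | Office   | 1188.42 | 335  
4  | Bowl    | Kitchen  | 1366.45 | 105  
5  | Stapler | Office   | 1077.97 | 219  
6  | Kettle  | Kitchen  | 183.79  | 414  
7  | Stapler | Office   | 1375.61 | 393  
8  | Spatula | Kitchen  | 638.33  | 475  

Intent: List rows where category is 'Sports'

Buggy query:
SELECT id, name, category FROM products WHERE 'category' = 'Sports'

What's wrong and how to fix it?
Bug: Single quotes denote string literals in SQL; the column name is being compared as a constant string

Fix: Reference the column as category without single quotes

Corrected query:
SELECT id, name, category FROM products WHERE category = 'Sports'

Result:
id | name | category
---+------+---------
1  | Ball | Sports  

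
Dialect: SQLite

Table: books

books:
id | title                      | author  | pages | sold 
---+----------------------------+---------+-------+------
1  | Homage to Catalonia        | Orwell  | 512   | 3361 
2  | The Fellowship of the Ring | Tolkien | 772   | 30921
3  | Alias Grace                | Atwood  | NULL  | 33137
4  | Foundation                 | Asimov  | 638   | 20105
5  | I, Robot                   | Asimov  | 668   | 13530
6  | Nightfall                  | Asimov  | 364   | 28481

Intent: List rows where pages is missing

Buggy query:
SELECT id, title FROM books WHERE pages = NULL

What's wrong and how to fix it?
Bug: Comparing to NULL with '=' never matches; NULL = NULL is unknown, not true

Fix: Use IS NULL to test for NULL

Corrected query:
SELECT id, title FROM books WHERE pages IS NULL

Result:
id | title      
---+------------
3  | Alias Grace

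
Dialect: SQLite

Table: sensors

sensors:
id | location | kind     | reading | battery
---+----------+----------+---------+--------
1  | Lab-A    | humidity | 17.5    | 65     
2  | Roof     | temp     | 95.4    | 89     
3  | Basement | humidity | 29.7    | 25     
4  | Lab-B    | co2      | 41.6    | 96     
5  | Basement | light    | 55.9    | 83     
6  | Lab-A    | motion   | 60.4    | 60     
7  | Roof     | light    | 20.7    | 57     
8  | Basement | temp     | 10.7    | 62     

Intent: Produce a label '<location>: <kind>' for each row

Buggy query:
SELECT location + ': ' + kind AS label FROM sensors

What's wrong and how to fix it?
Bug: '+' is numeric addition; on text columns SQLite converts them to 0 instead of concatenating

Fix: Replace + with || to concatenate text

Corrected query:
SELECT location || ': ' || kind AS label FROM sensors

Result:
label             
------------------
Lab-A: humidity   
Roof: temp        
Basement: humidity
Lab-B: co2        
Basement: light   
Lab-A: motion     
Roof: light       
Basement: temp    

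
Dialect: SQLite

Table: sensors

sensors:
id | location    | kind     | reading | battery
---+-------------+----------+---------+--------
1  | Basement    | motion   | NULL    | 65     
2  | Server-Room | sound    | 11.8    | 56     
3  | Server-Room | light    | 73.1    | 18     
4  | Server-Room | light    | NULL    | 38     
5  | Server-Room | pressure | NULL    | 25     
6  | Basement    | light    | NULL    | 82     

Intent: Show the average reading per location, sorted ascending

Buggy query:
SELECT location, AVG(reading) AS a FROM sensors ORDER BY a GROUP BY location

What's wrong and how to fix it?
Bug: ORDER BY appears before GROUP BY; SQL clause order requires GROUP BY first

Fix: Reorder: SELECT … FROM … GROUP BY … ORDER BY …

Corrected query:
SELECT location, AVG(reading) AS a FROM sensors GROUP BY location ORDER BY a

Result:
location    | a    
------------+------
Basement    | NULL 
Server-Room | 42.45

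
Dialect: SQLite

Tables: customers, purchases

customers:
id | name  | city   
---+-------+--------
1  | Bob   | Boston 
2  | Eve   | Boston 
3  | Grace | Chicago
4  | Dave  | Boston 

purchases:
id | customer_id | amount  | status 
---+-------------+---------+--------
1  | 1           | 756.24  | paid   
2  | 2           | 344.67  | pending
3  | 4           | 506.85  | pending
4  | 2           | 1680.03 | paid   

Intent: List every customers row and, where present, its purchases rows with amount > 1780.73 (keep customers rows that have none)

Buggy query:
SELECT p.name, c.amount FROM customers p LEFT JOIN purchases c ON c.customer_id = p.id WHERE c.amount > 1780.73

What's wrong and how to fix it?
Bug: Filtering c.amount in WHERE discards the NULL rows produced by LEFT JOIN, turning it into an inner join

Fix: Move the right-table condition into the ON clause so unmatched parents are kept

Corrected query:
SELECT p.name, c.amount FROM customers p LEFT JOIN purchases c ON c.customer_id = p.id AND c.amount > 1780.73

Result:
name  | amount
------+-------
Bob   | NULL  
Eve   | NULL  
Grace | NULL  
Dave  | NULL  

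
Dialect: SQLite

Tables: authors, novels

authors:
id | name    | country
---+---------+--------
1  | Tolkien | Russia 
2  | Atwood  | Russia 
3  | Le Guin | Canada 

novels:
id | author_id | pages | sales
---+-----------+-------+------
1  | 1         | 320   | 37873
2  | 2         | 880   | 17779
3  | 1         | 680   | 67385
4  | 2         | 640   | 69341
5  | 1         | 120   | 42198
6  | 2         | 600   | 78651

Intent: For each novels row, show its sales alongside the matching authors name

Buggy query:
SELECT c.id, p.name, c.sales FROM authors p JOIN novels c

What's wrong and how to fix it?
Bug: Missing join condition: each novels row is matched to all authors rows instead of just its own

Fix: Add ON c.author_id = p.id to the JOIN

Corrected query:
SELECT c.id, p.name, c.sales FROM authors p JOIN novels c ON c.author_id = p.id

Result:
id | name    | sales
---+---------+------
1  | Tolkien | 37873
2  | Atwood  | 17779
3  | Tolkien | 67385
4  | Atwood  | 69341
5  | Tolkien | 42198
6  | Atwood  | 78651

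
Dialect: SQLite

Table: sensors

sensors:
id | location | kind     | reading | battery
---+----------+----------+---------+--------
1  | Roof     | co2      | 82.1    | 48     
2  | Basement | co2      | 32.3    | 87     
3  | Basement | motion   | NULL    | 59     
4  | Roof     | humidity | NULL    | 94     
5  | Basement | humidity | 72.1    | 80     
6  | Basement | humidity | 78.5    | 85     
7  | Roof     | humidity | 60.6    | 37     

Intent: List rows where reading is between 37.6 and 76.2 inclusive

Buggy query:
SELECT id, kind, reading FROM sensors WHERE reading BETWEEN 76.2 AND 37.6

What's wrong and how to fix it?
Bug: The bounds are reversed; BETWEEN a AND b requires a <= b to match anything

Fix: Swap the bounds so the smaller value comes first

Corrected query:
SELECT id, kind, reading FROM sensors WHERE reading BETWEEN 37.6 AND 76.2

Result:
id | kind     | reading
---+----------+--------
5  | humidity | 72.1   
7  | humidity | 60.6   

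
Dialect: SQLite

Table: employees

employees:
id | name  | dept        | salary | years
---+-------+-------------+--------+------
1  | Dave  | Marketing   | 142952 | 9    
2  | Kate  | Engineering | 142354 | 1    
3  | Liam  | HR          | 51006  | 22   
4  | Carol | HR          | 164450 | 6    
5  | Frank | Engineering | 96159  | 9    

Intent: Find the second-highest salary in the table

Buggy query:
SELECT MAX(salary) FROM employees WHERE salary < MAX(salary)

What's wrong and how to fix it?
Bug: The inner MAX is an aggregate inside WHERE, which is not allowed

Fix: Put the inner MAX in a scalar subquery

Corrected query:
SELECT MAX(salary) FROM employees WHERE salary < (SELECT MAX(salary) FROM employees)

Result:
MAX(salary)
-----------
142952     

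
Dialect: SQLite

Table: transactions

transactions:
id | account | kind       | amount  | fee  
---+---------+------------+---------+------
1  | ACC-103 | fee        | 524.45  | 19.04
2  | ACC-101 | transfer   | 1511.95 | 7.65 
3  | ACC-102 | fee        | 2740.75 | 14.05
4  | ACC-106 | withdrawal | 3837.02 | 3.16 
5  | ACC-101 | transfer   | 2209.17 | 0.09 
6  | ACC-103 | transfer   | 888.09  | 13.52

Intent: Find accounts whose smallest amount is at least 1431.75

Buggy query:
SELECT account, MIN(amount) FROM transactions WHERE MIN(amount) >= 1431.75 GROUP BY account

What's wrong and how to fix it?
Bug: MIN() in WHERE is a misuse of aggregate

Fix: Use HAVING for the per-group MIN condition

Corrected query:
SELECT account, MIN(amount) FROM transactions GROUP BY account HAVING MIN(amount) >= 1431.75

Result:
account | MIN(amount)
--------+------------
ACC-101 | 1511.95    
ACC-102 | 2740.75    
ACC-106 | 3837.02    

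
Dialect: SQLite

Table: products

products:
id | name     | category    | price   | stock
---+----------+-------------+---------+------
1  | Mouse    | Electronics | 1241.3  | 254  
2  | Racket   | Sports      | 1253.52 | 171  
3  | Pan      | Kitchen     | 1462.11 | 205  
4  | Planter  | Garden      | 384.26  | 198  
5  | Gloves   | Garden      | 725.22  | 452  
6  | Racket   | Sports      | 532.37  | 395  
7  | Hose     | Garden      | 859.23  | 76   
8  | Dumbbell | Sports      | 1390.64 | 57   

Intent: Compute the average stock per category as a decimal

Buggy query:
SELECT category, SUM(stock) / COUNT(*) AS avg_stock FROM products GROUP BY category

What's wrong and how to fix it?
Bug: Both operands are integers, so '/' performs integer division and truncates

Fix: Cast one side to REAL so the division keeps the fractional part

Corrected query:
SELECT category, SUM(stock) * 1.0 / COUNT(*) AS avg_stock FROM products GROUP BY category

Result:
category    | avg_stock 
------------+-----------
Electronics | 254       
Garden      | 242       
Kitchen     | 205       
Sports      | 207.666667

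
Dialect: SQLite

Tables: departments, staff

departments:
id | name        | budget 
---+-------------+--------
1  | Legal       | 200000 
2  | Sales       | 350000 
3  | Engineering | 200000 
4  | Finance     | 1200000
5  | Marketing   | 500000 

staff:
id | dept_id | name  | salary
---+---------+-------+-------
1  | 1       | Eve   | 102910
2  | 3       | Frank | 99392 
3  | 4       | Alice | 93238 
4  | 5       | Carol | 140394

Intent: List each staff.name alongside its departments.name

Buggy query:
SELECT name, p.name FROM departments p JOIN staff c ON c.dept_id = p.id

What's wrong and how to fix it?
Bug: 'name' exists in both joined tables, so the database can't tell which one is meant

Fix: Qualify the column with its table alias (c.name)

Corrected query:
SELECT c.name, p.name FROM departments p JOIN staff c ON c.dept_id = p.id

Result:
name  | name       
------+------------
Eve   | Legal      
Frank | Engineering
Alice | Finance    
Carol | Marketing  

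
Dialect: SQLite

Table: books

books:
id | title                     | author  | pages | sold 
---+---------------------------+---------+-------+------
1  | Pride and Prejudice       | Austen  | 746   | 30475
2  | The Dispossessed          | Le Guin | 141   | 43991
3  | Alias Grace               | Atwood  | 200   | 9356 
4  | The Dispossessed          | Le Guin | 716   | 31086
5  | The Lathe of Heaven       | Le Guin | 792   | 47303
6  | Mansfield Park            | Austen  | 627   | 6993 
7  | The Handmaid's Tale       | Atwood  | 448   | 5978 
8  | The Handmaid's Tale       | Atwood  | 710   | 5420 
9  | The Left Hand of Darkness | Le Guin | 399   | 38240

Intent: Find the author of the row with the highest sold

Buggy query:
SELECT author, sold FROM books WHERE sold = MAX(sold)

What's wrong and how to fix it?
Bug: WHERE is evaluated per row; an aggregate over the whole table isn't defined there

Fix: Wrap MAX in a scalar subquery so WHERE compares against a single value

Corrected query:
SELECT author, sold FROM books WHERE sold = (SELECT MAX(sold) FROM books)

Result:
author  | sold 
--------+------
Le Guin | 47303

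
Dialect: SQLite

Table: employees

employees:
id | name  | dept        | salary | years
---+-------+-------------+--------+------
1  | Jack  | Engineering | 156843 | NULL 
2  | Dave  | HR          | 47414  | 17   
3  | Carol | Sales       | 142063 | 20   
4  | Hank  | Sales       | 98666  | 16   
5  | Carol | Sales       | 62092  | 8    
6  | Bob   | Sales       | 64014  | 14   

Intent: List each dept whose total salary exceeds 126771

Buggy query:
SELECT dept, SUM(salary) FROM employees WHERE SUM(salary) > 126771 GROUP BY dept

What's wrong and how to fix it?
Bug: WHERE runs before GROUP BY, so aggregates aren't available there

Fix: Move the aggregate condition to a HAVING clause

Corrected query:
SELECT dept, SUM(salary) FROM employees GROUP BY dept HAVING SUM(salary) > 126771

Result:
dept        | SUM(salary)
------------+------------
Engineering | 156843     
Sales       | 366835     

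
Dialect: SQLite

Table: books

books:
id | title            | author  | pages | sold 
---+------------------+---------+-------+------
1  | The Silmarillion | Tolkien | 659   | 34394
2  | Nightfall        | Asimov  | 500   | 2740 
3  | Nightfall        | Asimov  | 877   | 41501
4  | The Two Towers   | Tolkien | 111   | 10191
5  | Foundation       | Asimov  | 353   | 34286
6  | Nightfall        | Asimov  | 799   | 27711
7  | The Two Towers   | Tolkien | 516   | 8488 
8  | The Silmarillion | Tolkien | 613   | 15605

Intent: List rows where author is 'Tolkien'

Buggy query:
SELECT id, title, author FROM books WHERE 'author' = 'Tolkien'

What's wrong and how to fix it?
Bug: Single quotes denote string literals in SQL; the column name is being compared as a constant string

Fix: Remove the quotes around the column name (or use double quotes for an identifier)

Corrected query:
SELECT id, title, author FROM books WHERE author = 'Tolkien'

Result:
id | title            | author 
---+------------------+--------
1  | The Silmarillion | Tolkien
4  | The Two Towers   | Tolkien
7  | The Two Towers   | Tolkien
8  | The Silmarillion | Tolkien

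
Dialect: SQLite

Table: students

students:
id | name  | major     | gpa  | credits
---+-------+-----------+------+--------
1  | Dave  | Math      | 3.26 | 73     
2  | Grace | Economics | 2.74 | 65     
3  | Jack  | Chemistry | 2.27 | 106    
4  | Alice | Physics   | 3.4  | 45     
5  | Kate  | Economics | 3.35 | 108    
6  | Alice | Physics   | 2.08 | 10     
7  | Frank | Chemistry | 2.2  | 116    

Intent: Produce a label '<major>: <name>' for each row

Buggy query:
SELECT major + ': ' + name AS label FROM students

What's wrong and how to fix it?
Bug: '+' is numeric addition; on text columns SQLite converts them to 0 instead of concatenating

Fix: Use the || operator for string concatenation

Corrected query:
SELECT major || ': ' || name AS label FROM students

Result:
label           
----------------
Math: Dave      
Economics: Grace
Chemistry: Jack 
Physics: Alice  
Economics: Kate 
Physics: Alice  
Chemistry: Frank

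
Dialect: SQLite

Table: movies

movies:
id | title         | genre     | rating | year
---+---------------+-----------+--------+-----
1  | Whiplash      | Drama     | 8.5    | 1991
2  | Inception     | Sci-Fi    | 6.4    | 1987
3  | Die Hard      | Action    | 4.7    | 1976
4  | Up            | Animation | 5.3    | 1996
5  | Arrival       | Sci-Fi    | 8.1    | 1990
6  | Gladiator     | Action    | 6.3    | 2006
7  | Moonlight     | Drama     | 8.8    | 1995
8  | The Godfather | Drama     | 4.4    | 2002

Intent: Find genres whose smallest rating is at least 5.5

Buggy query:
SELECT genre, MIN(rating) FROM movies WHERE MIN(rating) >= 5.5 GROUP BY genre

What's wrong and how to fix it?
Bug: Aggregates like MIN are computed per group after WHERE runs

Fix: Use HAVING for the per-group MIN condition

Corrected query:
SELECT genre, MIN(rating) FROM movies GROUP BY genre HAVING MIN(rating) >= 5.5

Result:
genre  | MIN(rating)
-------+------------
Sci-Fi | 6.4        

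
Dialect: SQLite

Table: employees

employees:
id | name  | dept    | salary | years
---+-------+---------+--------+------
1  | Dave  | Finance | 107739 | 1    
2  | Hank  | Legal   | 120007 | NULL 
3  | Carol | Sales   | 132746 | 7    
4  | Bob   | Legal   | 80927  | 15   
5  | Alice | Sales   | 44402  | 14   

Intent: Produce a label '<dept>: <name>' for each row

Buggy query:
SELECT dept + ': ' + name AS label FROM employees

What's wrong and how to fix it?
Bug: SQLite uses || for string concatenation; + coerces text to numbers (yielding 0)

Fix: Use the || operator for string concatenation

Corrected query:
SELECT dept || ': ' || name AS label FROM employees

Result:
label        
-------------
Finance: Dave
Legal: Hank  
Sales: Carol 
Legal: Bob   
Sales: Alice 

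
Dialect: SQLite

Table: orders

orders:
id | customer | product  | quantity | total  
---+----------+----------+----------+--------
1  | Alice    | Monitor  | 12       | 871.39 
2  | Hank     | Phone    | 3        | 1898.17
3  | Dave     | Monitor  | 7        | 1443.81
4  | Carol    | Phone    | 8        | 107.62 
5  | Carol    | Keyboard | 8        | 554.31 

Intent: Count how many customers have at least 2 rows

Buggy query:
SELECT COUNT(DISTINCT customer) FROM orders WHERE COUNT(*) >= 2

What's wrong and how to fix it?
Bug: WHERE filters individual rows, not groups, so a group-level COUNT is invalid there

Fix: Group first with HAVING COUNT(*) >= 2, then COUNT the resulting groups

Corrected query:
SELECT COUNT(*) FROM (SELECT customer FROM orders GROUP BY customer HAVING COUNT(*) >= 2)

Result:
COUNT(*)
--------
1       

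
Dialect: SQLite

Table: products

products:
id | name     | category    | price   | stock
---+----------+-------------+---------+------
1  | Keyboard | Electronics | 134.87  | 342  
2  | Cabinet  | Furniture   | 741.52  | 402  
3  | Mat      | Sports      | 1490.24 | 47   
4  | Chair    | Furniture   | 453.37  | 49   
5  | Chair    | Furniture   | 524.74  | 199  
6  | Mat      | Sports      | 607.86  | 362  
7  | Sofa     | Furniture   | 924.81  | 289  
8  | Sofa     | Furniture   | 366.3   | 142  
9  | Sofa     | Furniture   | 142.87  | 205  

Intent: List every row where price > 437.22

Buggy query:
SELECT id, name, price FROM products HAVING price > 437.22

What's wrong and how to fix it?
Bug: HAVING filters the output of aggregation, but this query has no GROUP BY and no aggregate functions, so SQLite rejects it (HAVING clause on a non-aggregate query); the condition here is per row

Fix: Replace HAVING with WHERE since the condition applies to individual rows

Corrected query:
SELECT id, name, price FROM products WHERE price > 437.22

Result:
id | name    | price  
---+---------+--------
2  | Cabinet | 741.52 
3  | Mat     | 1490.24
4  | Chair   | 453.37 
5  | Chair   | 524.74 
6  | Mat     | 607.86 
7  | Sofa    | 924.81 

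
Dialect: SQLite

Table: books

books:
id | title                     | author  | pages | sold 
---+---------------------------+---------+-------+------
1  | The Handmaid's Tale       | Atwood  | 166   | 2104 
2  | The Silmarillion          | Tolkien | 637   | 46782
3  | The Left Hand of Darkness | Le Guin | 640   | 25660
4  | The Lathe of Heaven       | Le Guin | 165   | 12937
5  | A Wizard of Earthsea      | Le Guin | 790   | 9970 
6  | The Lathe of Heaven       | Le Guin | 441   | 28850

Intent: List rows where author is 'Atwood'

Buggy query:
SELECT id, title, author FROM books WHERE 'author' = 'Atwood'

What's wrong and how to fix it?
Bug: Single quotes denote string literals in SQL; the column name is being compared as a constant string

Fix: Reference the column as author without single quotes

Corrected query:
SELECT id, title, author FROM books WHERE author = 'Atwood'

Result:
id | title               | author
---+---------------------+-------
1  | The Handmaid's Tale | Atwood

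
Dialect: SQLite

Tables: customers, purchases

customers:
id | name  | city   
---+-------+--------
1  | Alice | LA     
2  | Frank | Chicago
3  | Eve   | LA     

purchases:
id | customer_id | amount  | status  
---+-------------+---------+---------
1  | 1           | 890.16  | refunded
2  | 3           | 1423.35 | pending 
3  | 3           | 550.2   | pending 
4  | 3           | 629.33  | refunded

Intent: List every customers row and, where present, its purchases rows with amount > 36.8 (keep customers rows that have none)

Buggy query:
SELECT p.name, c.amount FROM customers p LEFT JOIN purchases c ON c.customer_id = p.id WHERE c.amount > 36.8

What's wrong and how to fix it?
Bug: A WHERE condition on the right-hand table after LEFT JOIN drops unmatched parents

Fix: Move the right-table condition into the ON clause so unmatched parents are kept

Corrected query:
SELECT p.name, c.amount FROM customers p LEFT JOIN purchases c ON c.customer_id = p.id AND c.amount > 36.8

Result:
name  | amount 
------+--------
Alice | 890.16 
Frank | NULL   
Eve   | 550.2  
Eve   | 629.33 
Eve   | 1423.35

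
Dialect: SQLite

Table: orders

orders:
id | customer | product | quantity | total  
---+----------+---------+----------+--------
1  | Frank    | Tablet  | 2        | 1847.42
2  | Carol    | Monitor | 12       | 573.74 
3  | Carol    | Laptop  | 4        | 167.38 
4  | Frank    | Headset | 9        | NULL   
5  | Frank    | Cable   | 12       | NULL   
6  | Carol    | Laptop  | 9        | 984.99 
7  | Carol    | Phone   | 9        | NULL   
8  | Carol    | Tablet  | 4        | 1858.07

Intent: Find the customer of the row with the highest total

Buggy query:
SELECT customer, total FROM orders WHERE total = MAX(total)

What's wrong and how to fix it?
Bug: WHERE is evaluated per row; an aggregate over the whole table isn't defined there

Fix: Use a subquery: WHERE total = (SELECT MAX(total) FROM orders)

Corrected query:
SELECT customer, total FROM orders WHERE total = (SELECT MAX(total) FROM orders)

Result:
customer | total  
---------+--------
Carol    | 1858.07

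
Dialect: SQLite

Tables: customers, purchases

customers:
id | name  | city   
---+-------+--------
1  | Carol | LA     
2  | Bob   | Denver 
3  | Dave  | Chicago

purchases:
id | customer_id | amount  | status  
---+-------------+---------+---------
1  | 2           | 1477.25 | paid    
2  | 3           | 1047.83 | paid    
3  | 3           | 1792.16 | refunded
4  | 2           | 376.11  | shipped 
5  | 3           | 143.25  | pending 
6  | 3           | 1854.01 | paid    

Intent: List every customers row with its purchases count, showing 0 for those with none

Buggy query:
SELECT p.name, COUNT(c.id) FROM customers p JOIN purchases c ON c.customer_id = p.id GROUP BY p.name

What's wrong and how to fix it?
Bug: An inner join excludes parents with zero children

Fix: Switch to LEFT JOIN to retain unmatched parent rows

Corrected query:
SELECT p.name, COUNT(c.id) FROM customers p LEFT JOIN purchases c ON c.customer_id = p.id GROUP BY p.name

Result:
name  | COUNT(c.id)
------+------------
Bob   | 2          
Carol | 0          
Dave  | 4          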